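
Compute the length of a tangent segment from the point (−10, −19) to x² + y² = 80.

Centre (0, 0), r² = 80. |PO|² = (−10)² + (−19)² = 461.
By the tangent–radius right angle, tangent length = √(|PO|² − r²) = √381.

√381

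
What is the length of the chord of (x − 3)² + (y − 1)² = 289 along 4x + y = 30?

Centre (3, 1), r² = 289. Perpendicular distance d from centre to line = |−17| / √17 = 17/√17.
Chord = 2√(r² − d²) = 2·√(272) = 8√17.

8√17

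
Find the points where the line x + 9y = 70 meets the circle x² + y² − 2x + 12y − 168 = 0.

(−2, 8) and (7, 7)

Substitute y = (70 − x)/9:
82x² − 410x − 1148 = 0  ⟹  x² − 5x − 14 = 0
x = 7 or x = −2, giving (7, 7) and (−2, 8).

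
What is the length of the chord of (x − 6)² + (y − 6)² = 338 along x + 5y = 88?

From the line, y = (88 − x)/5. Substituting:
26x² − 416x − 4186 = 0  ⟹  x² − 16x − 161 = 0
x = 23 or x = −7, giving (23, 13) and (−7, 19).
Chord length = distance between (23, 13) and (−7, 19) = √936 = 6√26.

6√26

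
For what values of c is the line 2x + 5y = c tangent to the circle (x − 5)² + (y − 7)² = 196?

c = 45 ± 14√29

For a tangent, require d(centre, line) = r = 14.
|2·5 + 5·7 − c| / √29 = 14
|c − (45)| = 14√29.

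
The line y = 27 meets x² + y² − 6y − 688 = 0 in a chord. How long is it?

22

From the line, y = 27. Substituting:
x² − 121 = 0
x = 11 or x = −11, giving (11, 27) and (−11, 27).
Chord length = distance between (11, 27) and (−11, 27) = √484 = 22.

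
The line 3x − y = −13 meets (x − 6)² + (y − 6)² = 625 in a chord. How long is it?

Centre (6, 6), r² = 625. Perpendicular distance d from centre to line = |25| / √10 = 25/√10.
Half the chord is √(r² − d²) = √(1125/2), so the full chord is 15√10.

15√10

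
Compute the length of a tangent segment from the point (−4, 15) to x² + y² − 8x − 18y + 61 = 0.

8

The centre is (4, 9) and r = 6. The square of the distance from P to the centre is 64 + 36 = 100.
Power of the point: PT² = |PO|² − r² = 64, so PT = 8.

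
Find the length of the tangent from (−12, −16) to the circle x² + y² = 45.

Centre (0, 0), r² = 45. |PO|² = (−12)² + (−16)² = 400.
By the tangent–radius right angle, tangent length = √(|PO|² − r²) = √355.

√355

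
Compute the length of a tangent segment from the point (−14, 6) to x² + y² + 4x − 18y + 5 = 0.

With centre O = (−2, 9), |OP|² = 153 and r² = 80.
The tangent meets the radius at right angles, so tangent² = |PO|² − r² = 153 − 80 = 73.

√73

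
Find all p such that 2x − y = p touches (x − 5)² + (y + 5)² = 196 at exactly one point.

p = 15 ± 14√5

The line touches the circle iff its distance from (5, −5) is 14:
|2·5 − 1·(−5) − p| / √5 = 14
|p − (15)| = 14√5.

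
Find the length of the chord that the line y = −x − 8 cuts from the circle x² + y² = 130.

14√2

From the line, y = −x − 8. Substituting:
2x² + 16x − 66 = 0  ⟹  x² + 8x − 33 = 0
x = 3 or x = −11, giving (3, −11) and (−11, 3).
|(3, −11) − (−11, 3)| = √((14)² + (−14)²) = 14√2.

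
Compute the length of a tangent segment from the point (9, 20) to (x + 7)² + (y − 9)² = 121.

Centre (−7, 9), r² = 121. |PO|² = (16)² + (11)² = 377.
Power of the point: PT² = |PO|² − r² = 256, so PT = 16.

16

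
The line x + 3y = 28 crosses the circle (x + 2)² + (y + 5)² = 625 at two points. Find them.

(−17, 15) and (22, 2)

Substitute y = (28 − x)/3:
10x² − 50x − 3740 = 0  ⟹  x² − 5x − 374 = 0
x = 22 or x = −17, giving (22, 2) and (−17, 15).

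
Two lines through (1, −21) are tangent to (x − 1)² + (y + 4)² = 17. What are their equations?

4x − y = 25 and 4x + y = −17

Write the tangent as mx − y + (−21 − m·(1)) = 0 and set its distance from the centre to √17:
[m·(0) − (17)]² = 17(m² + 1)
m² − 16 = 0, so m = 4 or m = −4.
With m = 4: 4x − y = 25. With m = −4: 4x + y = −17.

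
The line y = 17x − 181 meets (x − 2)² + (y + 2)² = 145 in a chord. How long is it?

Centre (2, −2), r² = 145. Perpendicular distance d from centre to line = |−145| / √290 = 145/√290.
Chord = 2√(r² − d²) = 2·√(145/2) = √290.

√290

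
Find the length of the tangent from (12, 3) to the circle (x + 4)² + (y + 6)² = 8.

√329

The centre is (−4, −6) and r = 2√2. The square of the distance from P to the centre is 256 + 81 = 337.
The tangent meets the radius at right angles, so tangent² = |PO|² − r² = 337 − 8 = 329.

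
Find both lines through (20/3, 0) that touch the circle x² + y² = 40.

Write the tangent as mx − y + (0 − m·(20/3)) = 0 and set its distance from the centre to 2√10:
[m·(−20/3) − (0)]² = 40(m² + 1)
m² − 9 = 0, so m = −3 or m = 3.
Through (20/3, 0) these give 3x + y = 20 and 3x − y = 20.

3x + y = 20 and 3x − y = 20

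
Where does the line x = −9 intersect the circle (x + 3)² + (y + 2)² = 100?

(−9, −10) and (−9, 6)

The line gives x = −9. Substituting into the circle:
y² + 4y − 60 = 0
y = 6 or y = −10, giving (−9, 6) and (−9, −10).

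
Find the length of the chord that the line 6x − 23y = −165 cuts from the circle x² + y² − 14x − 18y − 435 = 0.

2√565

Centre (7, 9), r² = 565. Perpendicular distance d from centre to line = |0| / √565 = 0/√565.
Half the chord is √(r² − d²) = √(565), so the full chord is 2√565.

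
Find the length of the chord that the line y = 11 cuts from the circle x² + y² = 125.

The distance from (0, 0) to the line is 11, and r² = 125.
Chord = 2√(r² − d²) = 2·√(4) = 4.

4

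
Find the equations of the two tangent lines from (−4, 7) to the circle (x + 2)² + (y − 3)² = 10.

A line y − (7) = m(x − (−4)) is tangent when its distance from (−2, 3) is √10:
(2m − (−4))² = 10(m² + 1)
3m² − 8m − 3 = 0, so m = 3 or m = −1/3.
Through (−4, 7) these give 3x − y = −19 and x + 3y = 17.

3x − y = −19 and x + 3y = 17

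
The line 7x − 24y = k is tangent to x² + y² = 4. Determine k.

k = −50 or k = 50

Tangency holds when the distance from the centre (0, 0) to the line equals the radius 2:
|7·0 − 24·0 − k| / √625 = 2
|k| = 2·25, so k = 50 or k = −50.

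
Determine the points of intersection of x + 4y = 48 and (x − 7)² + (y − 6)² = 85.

(0, 12) and (16, 8)

Express y = (48 − x)/4 and substitute into the circle:
17x² − 272x = 0  ⟹  x² − 16x = 0
x = 16 or x = 0, giving (16, 8) and (0, 12).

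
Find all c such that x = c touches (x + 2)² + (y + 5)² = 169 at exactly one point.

c = −15 or c = 11

For a tangent, require d(centre, line) = r = 13.
|1·(−2) + 0·(−5) − c| / √1 = 13
|c − (−2)| = 13, so c = 11 or c = −15.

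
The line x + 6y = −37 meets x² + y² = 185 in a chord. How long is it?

4√37

The distance from (0, 0) to the line is 37/√37, and r² = 185.
Half the chord is √(r² − d²) = √(148), so the full chord is 4√37.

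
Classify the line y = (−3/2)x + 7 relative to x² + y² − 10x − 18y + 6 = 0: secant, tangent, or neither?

Substituting the line into the circle gives 13x² − 16x − 284 = 0.
Δ = 256 − (−14768) = 15024.
Two real roots: the line is a secant.

secant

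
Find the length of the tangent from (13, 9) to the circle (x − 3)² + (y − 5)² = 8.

6√3

With centre O = (3, 5), |OP|² = 116 and r² = 8.
By the tangent–radius right angle, tangent length = √(|PO|² − r²) = √108 = 6√3.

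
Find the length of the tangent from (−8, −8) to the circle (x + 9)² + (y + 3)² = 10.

Centre (−9, −3), r² = 10. |PO|² = (1)² + (−5)² = 26.
The tangent meets the radius at right angles, so tangent² = |PO|² − r² = 26 − 10 = 16.

4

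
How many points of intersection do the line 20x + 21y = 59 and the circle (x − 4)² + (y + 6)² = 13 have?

0

Substituting the line into the circle gives 841x² − 10928x + 35548 = 0.
Δ = 119421184 − 119583472 = −162288.
No real roots: the line does not meet the circle.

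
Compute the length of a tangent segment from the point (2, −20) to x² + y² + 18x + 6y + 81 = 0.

√401

With centre O = (−9, −3), |OP|² = 410 and r² = 9.
By the tangent–radius right angle, tangent length = √(|PO|² − r²) = √401.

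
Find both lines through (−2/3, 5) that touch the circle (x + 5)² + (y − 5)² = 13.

Let a tangent through (−2/3, 5) have slope m. Its distance from (−5, 5) must equal √13:
[m·(−13/3) − (0)]² = 13(m² + 1)
4m² − 9 = 0, so m = −3/2 or m = 3/2.
Through (−2/3, 5) these give 3x + 2y = 8 and 3x − 2y = −12.

3x + 2y = 8 and 3x − 2y = −12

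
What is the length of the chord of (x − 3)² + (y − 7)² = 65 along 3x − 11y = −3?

√130

From the line, y = (3 + 3x)/11. Substituting:
130x² − 1170x − 1300 = 0  ⟹  x² − 9x − 10 = 0
x = 10 or x = −1, giving (10, 3) and (−1, 0).
|(10, 3) − (−1, 0)| = √((11)² + (3)²) = √130.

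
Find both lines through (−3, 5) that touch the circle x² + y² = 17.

x + 4y = 17 and 4x − y = −17

Write the tangent as mx − y + (5 − m·(−3)) = 0 and set its distance from the centre to √17:
[m·(3) − (−5)]² = 17(m² + 1)
4m² − 15m − 4 = 0, so m = −1/4 or m = 4.
With m = −1/4: x + 4y = 17. With m = 4: 4x − y = −17.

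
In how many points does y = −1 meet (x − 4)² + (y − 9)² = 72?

d² = (0·4 + 1·9 − (−1))² = 100; r² = 72.
Since d² > r², the line lies outside the circle.

0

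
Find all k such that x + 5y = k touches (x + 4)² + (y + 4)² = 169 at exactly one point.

k = −24 ± 13√26

Tangency holds when the distance from the centre (−4, −4) to the line equals the radius 13:
|1·(−4) + 5·(−4) − k| / √26 = 13
|k − (−24)| = 13√26.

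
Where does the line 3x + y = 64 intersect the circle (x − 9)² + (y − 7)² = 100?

(17, 13) and (19, 7)

Express y = −3x + 64 and substitute into the circle:
10x² − 360x + 3230 = 0  ⟹  x² − 36x + 323 = 0
x = 19 or x = 17, giving (19, 7) and (17, 13).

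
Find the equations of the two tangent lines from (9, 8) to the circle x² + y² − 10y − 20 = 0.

A line y − (8) = m(x − (9)) is tangent when its distance from (0, 5) is 3√5:
[m·(−9) − (−3)]² = 45(m² + 1)
2m² − 3m − 2 = 0, so m = 2 or m = −1/2.
With m = 2: 2x − y = 10. With m = −1/2: x + 2y = 25.

2x − y = 10 and x + 2y = 25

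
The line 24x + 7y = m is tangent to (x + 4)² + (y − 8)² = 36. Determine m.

The line touches the circle iff its distance from (−4, 8) is 6:
|24·(−4) + 7·8 − m| / √625 = 6
|m − (−40)| = 6·25, so m = 110 or m = −190.

m = −190 or m = 110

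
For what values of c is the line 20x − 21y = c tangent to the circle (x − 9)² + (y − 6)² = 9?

c = −33 or c = 141

Tangency holds when the distance from the centre (9, 6) to the line equals the radius 3:
|20·9 − 21·6 − c| / √841 = 3
|c − (54)| = 3·29, so c = 141 or c = −33.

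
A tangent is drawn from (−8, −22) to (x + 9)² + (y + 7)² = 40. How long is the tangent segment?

√186

The centre is (−9, −7) and r = 2√10. The square of the distance from P to the centre is 1 + 225 = 226.
By the tangent–radius right angle, tangent length = √(|PO|² − r²) = √186.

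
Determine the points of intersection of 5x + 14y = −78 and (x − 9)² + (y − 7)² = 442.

(−10, −2) and (18, −12)

Substitute y = (−78 − 5x)/14:
221x² − 1768x − 39780 = 0  ⟹  x² − 8x − 180 = 0
x = 18 or x = −10, giving (18, −12) and (−10, −2).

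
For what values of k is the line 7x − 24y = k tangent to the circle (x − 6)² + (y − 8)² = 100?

k = −400 or k = 100

For a tangent, require d(centre, line) = r = 10.
|7·6 − 24·8 − k| / √625 = 10
|k − (−150)| = 10·25, so k = 100 or k = −400.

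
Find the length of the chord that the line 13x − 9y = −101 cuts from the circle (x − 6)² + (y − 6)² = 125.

The distance from (6, 6) to the line is 125/√250, and r² = 125.
Half the chord is √(r² − d²) = √(125/2), so the full chord is 5√10.

5√10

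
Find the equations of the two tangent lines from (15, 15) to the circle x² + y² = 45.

x − 2y = −15 and 2x − y = 15

A line y − (15) = m(x − (15)) is tangent when its distance from (0, 0) is 3√5:
(−15m − (−15))² = 45(m² + 1)
2m² − 5m + 2 = 0, so m = 1/2 or m = 2.
With m = 1/2: x − 2y = −15. With m = 2: 2x − y = 15.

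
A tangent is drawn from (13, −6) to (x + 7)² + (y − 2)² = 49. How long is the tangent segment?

With centre O = (−7, 2), |OP|² = 464 and r² = 49.
Power of the point: PT² = |PO|² − r² = 415, so PT = √415.

√415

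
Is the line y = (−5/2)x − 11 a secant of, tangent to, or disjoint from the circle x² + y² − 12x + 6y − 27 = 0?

Centre (6, −3), r² = 72. Distance² from centre to line = (46)²/29 = 2116/29.
Since d² > r², the line lies outside the circle.

disjoint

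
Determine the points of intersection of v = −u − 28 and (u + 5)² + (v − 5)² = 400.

(−21, −7) and (−17, −11)

From the line, v = −u − 28. Substituting:
2u² + 76u + 714 = 0  ⟹  u² + 38u + 357 = 0
u = −17 or u = −21, giving (−17, −11) and (−21, −7).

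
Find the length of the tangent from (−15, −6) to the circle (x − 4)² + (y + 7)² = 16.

√346

With centre O = (4, −7), |OP|² = 362 and r² = 16.
Power of the point: PT² = |PO|² − r² = 346, so PT = √346.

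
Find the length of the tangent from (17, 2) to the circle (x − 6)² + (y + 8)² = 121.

With centre O = (6, −8), |OP|² = 221 and r² = 121.
Power of the point: PT² = |PO|² − r² = 100, so PT = 10.

10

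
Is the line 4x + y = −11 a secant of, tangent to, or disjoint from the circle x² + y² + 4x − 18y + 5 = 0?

secant

d² = (4·(−2) + 1·9 − (−11))²/17 = 144/17; r² = 80.
Since d² < r², the line cuts the circle twice.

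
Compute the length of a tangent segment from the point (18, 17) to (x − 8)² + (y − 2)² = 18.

√307

With centre O = (8, 2), |OP|² = 325 and r² = 18.
Power of the point: PT² = |PO|² − r² = 307, so PT = √307.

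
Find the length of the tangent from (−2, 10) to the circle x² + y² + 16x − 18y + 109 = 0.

With centre O = (−8, 9), |OP|² = 37 and r² = 36.
The tangent meets the radius at right angles, so tangent² = |PO|² − r² = 37 − 36 = 1.

1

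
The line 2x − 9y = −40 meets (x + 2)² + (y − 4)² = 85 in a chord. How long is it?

The distance from (−2, 4) to the line is 0/√85, and r² = 85.
Half the chord is √(r² − d²) = √(85), so the full chord is 2√85.

2√85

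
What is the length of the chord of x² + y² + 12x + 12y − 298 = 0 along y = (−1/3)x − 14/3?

12√10

Centre (−6, −6), r² = 370. Perpendicular distance d from centre to line = |−10| / √10 = 10/√10.
Chord = 2√(r² − d²) = 2·√(360) = 12√10.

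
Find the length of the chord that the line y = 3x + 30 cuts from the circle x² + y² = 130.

From the line, y = 3x + 30. Substituting:
10x² + 180x + 770 = 0  ⟹  x² + 18x + 77 = 0
x = −7 or x = −11, giving (−7, 9) and (−11, −3).
|(−7, 9) − (−11, −3)| = √((4)² + (12)²) = 4√10.

4√10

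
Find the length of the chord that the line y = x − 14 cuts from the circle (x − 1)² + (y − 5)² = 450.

24√2

Express y = x − 14 and substitute into the circle:
2x² − 40x − 88 = 0  ⟹  x² − 20x − 44 = 0
x = 22 or x = −2, giving (22, 8) and (−2, −16).
|(22, 8) − (−2, −16)| = √((24)² + (24)²) = 24√2.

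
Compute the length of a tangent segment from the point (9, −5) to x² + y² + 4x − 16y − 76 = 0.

The centre is (−2, 8) and r = 12. The square of the distance from P to the centre is 121 + 169 = 290.
Power of the point: PT² = |PO|² − r² = 146, so PT = √146.

√146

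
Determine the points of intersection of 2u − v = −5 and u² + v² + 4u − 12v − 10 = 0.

From the line, v = 2u + 5. Substituting:
5u² − 45 = 0  ⟹  u² − 9 = 0
u = 3 or u = −3, giving (3, 11) and (−3, −1).

(−3, −1) and (3, 11)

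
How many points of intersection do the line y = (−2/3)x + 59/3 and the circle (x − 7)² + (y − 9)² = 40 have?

d² = (2·7 + 3·9 − (59))²/13 = 324/13; r² = 40.
Since d² < r², the line cuts the circle twice.

2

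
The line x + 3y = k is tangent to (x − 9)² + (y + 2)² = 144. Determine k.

For a tangent, require d(centre, line) = r = 12.
|1·9 + 3·(−2) − k| / √10 = 12
|k − (3)| = 12√10.

k = 3 ± 12√10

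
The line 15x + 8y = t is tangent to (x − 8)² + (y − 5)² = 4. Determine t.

Tangency holds when the distance from the centre (8, 5) to the line equals the radius 2:
|15·8 + 8·5 − t| / √289 = 2
|t − (160)| = 2·17, so t = 194 or t = 126.

t = 126 or t = 194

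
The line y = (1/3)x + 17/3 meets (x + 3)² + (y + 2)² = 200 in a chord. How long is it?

Express y = (17 + x)/3 and substitute into the circle:
10x² + 100x − 1190 = 0  ⟹  x² + 10x − 119 = 0
x = 7 or x = −17, giving (7, 8) and (−17, 0).
|(7, 8) − (−17, 0)| = √((24)² + (8)²) = 8√10.

8√10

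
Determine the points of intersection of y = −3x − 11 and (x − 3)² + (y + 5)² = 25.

(−2, −5) and (−1, −8)

From the line, y = −3x − 11. Substituting:
10x² + 30x + 20 = 0  ⟹  x² + 3x + 2 = 0
x = −1 or x = −2, giving (−1, −8) and (−2, −5).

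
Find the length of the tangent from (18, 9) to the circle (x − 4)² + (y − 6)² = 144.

√61

The centre is (4, 6) and r = 12. The square of the distance from P to the centre is 196 + 9 = 205.
By the tangent–radius right angle, tangent length = √(|PO|² − r²) = √61.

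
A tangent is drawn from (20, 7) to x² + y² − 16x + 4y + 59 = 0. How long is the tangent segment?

6√6

The centre is (8, −2) and r = 3. The square of the distance from P to the centre is 144 + 81 = 225.
Power of the point: PT² = |PO|² − r² = 216, so PT = 6√6.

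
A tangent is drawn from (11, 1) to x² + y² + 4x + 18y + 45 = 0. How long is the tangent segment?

Centre (−2, −9), r² = 40. |PO|² = (13)² + (10)² = 269.
The tangent meets the radius at right angles, so tangent² = |PO|² − r² = 269 − 40 = 229.

√229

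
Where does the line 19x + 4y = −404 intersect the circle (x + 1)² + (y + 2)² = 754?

(−24, 13) and (−16, −25)

Express y = (−404 − 19x)/4 and substitute into the circle:
377x² + 15080x + 144768 = 0  ⟹  x² + 40x + 384 = 0
x = −16 or x = −24, giving (−16, −25) and (−24, 13).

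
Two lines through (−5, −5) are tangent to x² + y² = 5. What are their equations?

2x − y = −5 and x − 2y = 5

A line y − (−5) = m(x − (−5)) is tangent when its distance from (0, 0) is √5:
[m·(5) − (5)]² = 5(m² + 1)
2m² − 5m + 2 = 0, so m = 2 or m = 1/2.
With m = 2: 2x − y = −5. With m = 1/2: x − 2y = 5.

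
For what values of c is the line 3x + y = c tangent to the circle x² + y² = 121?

For a tangent, require d(centre, line) = r = 11.
|3·0 + 1·0 − c| / √10 = 11
|c| = 11√10.

c = ±11√10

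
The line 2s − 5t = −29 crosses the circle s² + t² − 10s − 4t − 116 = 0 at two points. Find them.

Substitute t = (29 + 2s)/5:
29s² − 174s − 2639 = 0  ⟹  s² − 6s − 91 = 0
s = 13 or s = −7, giving (13, 11) and (−7, 3).

(−7, 3) and (13, 11)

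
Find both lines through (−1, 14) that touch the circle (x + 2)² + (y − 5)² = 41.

Write the tangent as mx − y + (14 − m·(−1)) = 0 and set its distance from the centre to √41:
(−1m − (−9))² = 41(m² + 1)
20m² + 9m − 20 = 0, so m = −5/4 or m = 4/5.
With m = −5/4: 5x + 4y = 51. With m = 4/5: 4x − 5y = −74.

5x + 4y = 51 and 4x − 5y = −74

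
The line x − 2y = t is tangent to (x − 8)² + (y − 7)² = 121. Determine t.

For a tangent, require d(centre, line) = r = 11.
|1·8 − 2·7 − t| / √5 = 11
|t − (−6)| = 11√5.

t = −6 ± 11√5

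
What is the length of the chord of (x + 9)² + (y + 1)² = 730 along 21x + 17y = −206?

The distance from (−9, −1) to the line is 0/√730, and r² = 730.
Chord = 2√(r² − d²) = 2·√(730) = 2√730.

2√730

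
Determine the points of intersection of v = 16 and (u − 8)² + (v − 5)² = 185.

(0, 16) and (16, 16)

From the line, v = 16. Substituting:
u² − 16u = 0
u = 16 or u = 0, giving (16, 16) and (0, 16).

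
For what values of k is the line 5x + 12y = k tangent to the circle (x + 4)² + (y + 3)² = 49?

k = −147 or k = 35

The line touches the circle iff its distance from (−4, −3) is 7:
|5·(−4) + 12·(−3) − k| / √169 = 7
|k − (−56)| = 7·13, so k = 35 or k = −147.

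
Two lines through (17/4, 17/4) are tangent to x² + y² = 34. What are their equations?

A line y − (17/4) = m(x − (17/4)) is tangent when its distance from (0, 0) is √34:
[m·(−17/4) − (−17/4)]² = 34(m² + 1)
15m² + 34m + 15 = 0, so m = −3/5 or m = −5/3.
Through (17/4, 17/4) these give 3x + 5y = 34 and 5x + 3y = 34.

3x + 5y = 34 and 5x + 3y = 34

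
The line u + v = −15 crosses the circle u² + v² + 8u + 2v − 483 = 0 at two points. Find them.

(−24, 9) and (6, −21)

Express v = −u − 15 and substitute into the circle:
2u² + 36u − 288 = 0  ⟹  u² + 18u − 144 = 0
u = 6 or u = −24, giving (6, −21) and (−24, 9).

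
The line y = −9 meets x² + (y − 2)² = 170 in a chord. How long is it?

Substitute y = −9:
x² − 49 = 0
x = 7 or x = −7, giving (7, −9) and (−7, −9).
|(7, −9) − (−7, −9)| = √((14)² + (0)²) = 14.

14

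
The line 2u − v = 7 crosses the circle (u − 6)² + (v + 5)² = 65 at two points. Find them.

(−1, −9) and (5, 3)

Express v = 2u − 7 and substitute into the circle:
5u² − 20u − 25 = 0  ⟹  u² − 4u − 5 = 0
u = 5 or u = −1, giving (5, 3) and (−1, −9).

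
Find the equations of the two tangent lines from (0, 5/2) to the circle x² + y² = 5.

x + 2y = 5 and x − 2y = −5

Write the tangent as mx − y + (5/2 − m·(0)) = 0 and set its distance from the centre to √5:
[m·(0) − (−5/2)]² = 5(m² + 1)
4m² − 1 = 0, so m = −1/2 or m = 1/2.
Through (0, 5/2) these give x + 2y = 5 and x − 2y = −5.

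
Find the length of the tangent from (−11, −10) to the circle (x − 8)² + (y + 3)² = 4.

√406

The centre is (8, −3) and r = 2. The square of the distance from P to the centre is 361 + 49 = 410.
The tangent meets the radius at right angles, so tangent² = |PO|² − r² = 410 − 4 = 406.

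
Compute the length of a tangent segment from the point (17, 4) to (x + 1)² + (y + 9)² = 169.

18

The centre is (−1, −9) and r = 13. The square of the distance from P to the centre is 324 + 169 = 493.
Power of the point: PT² = |PO|² − r² = 324, so PT = 18.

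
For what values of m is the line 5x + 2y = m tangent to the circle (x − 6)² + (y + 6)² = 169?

For a tangent, require d(centre, line) = r = 13.
|5·6 + 2·(−6) − m| / √29 = 13
|m − (18)| = 13√29.

m = 18 ± 13√29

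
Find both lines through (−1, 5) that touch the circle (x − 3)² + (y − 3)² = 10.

A line y − (5) = m(x − (−1)) is tangent when its distance from (3, 3) is √10:
[m·(4) − (−2)]² = 10(m² + 1)
3m² + 8m − 3 = 0, so m = 1/3 or m = −3.
With m = 1/3: x − 3y = −16. With m = −3: 3x + y = 2.

x − 3y = −16 and 3x + y = 2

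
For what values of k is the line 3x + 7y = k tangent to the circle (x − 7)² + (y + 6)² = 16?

k = −21 ± 4√58

The line touches the circle iff its distance from (7, −6) is 4:
|3·7 + 7·(−6) − k| / √58 = 4
|k − (−21)| = 4√58.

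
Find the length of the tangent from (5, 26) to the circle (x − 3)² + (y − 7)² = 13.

With centre O = (3, 7), |OP|² = 365 and r² = 13.
By the tangent–radius right angle, tangent length = √(|PO|² − r²) = √352 = 4√22.

4√22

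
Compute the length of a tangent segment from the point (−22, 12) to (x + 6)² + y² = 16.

With centre O = (−6, 0), |OP|² = 400 and r² = 16.
Power of the point: PT² = |PO|² − r² = 384, so PT = 8√6.

8√6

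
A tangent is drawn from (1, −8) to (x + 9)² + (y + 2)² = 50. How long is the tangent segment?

√86

With centre O = (−9, −2), |OP|² = 136 and r² = 50.
By the tangent–radius right angle, tangent length = √(|PO|² − r²) = √86.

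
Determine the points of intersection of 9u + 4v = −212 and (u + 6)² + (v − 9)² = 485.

(−28, 10) and (−20, −8)

Express v = (−212 − 9u)/4 and substitute into the circle:
97u² + 4656u + 54320 = 0  ⟹  u² + 48u + 560 = 0
u = −20 or u = −28, giving (−20, −8) and (−28, 10).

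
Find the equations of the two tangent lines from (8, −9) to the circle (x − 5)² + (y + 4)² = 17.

A line y − (−9) = m(x − (8)) is tangent when its distance from (5, −4) is √17:
(−3m − (5))² = 17(m² + 1)
4m² − 15m − 4 = 0, so m = −1/4 or m = 4.
Through (8, −9) these give x + 4y = −28 and 4x − y = 41.

x + 4y = −28 and 4x − y = 41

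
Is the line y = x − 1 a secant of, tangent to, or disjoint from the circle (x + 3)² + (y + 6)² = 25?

Substituting the line into the circle gives 2x² + 16x + 9 = 0.
Discriminant = (16)² − 4·2·(9) = 184 > 0.
Two real roots: the line is a secant.

secant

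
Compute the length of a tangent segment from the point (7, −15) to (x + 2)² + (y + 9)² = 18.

The centre is (−2, −9) and r = 3√2. The square of the distance from P to the centre is 81 + 36 = 117.
Power of the point: PT² = |PO|² − r² = 99, so PT = 3√11.

3√11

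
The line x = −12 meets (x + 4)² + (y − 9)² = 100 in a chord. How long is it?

The line gives x = −12. Substituting into the circle:
y² − 18y + 45 = 0
y = 15 or y = 3, giving (−12, 15) and (−12, 3).
|(−12, 15) − (−12, 3)| = √((0)² + (12)²) = 12.

12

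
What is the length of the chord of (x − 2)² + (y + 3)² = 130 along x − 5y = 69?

Centre (2, −3), r² = 130. Perpendicular distance d from centre to line = |−52| / √26 = 52/√26.
Chord = 2√(r² − d²) = 2·√(26) = 2√26.

2√26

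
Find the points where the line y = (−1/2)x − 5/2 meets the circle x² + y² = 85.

From the line, y = (−5 − x)/2. Substituting:
5x² + 10x − 315 = 0  ⟹  x² + 2x − 63 = 0
x = 7 or x = −9, giving (7, −6) and (−9, 2).

(−9, 2) and (7, −6)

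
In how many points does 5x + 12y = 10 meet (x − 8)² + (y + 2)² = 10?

2

Substituting the line into the circle gives 169x² − 2644x + 8932 = 0.
Discriminant = (−2644)² − 4·169·(8932) = 952704 > 0.
Two real roots: the line is a secant.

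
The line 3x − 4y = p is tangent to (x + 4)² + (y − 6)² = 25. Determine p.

p = −61 or p = −11

Tangency holds when the distance from the centre (−4, 6) to the line equals the radius 5:
|3·(−4) − 4·6 − p| / √25 = 5
|p − (−36)| = 5·5, so p = −11 or p = −61.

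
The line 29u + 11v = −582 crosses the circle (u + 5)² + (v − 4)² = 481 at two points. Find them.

(−25, 13) and (−14, −16)

From the line, v = (−582 − 29u)/11. Substituting:
962u² + 37518u + 336700 = 0  ⟹  u² + 39u + 350 = 0
u = −14 or u = −25, giving (−14, −16) and (−25, 13).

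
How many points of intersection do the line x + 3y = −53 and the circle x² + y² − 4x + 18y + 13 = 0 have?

Substituting the line into the circle gives 10x² + 16x + 64 = 0.
Δ = 256 − 2560 = −2304.
No real roots: the line does not meet the circle.

0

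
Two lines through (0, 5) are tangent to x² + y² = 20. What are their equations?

Let a tangent through (0, 5) have slope m. Its distance from (0, 0) must equal 2√5:
[m·(0) − (−5)]² = 20(m² + 1)
4m² − 1 = 0, so m = −1/2 or m = 1/2.
Through (0, 5) these give x + 2y = 10 and x − 2y = −10.

x + 2y = 10 and x − 2y = −10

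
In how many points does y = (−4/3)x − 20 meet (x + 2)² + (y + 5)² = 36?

d² = (4·(−2) + 3·(−5) − (−60))²/25 = 1369/25; r² = 36.
Since d² > r², the line lies outside the circle.

0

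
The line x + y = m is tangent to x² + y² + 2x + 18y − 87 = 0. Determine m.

m = −10 ± 13√2

The line touches the circle iff its distance from (−1, −9) is 13:
|1·(−1) + 1·(−9) − m| / √2 = 13
|m − (−10)| = 13√2.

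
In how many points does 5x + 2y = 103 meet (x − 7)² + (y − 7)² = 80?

d² = (5·7 + 2·7 − (103))²/29 = 2916/29; r² = 80.
Since d² > r², the line lies outside the circle.

0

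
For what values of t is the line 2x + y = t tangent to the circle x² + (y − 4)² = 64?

For a tangent, require d(centre, line) = r = 8.
|2·0 + 1·4 − t| / √5 = 8
|t − (4)| = 8√5.

t = 4 ± 8√5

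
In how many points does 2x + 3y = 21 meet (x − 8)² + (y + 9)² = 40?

Centre (8, −9), r² = 40. Distance² from centre to line = (−32)²/13 = 1024/13.
Since d² > r², the line lies outside the circle.

0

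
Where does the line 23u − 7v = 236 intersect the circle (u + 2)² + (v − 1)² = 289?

Express v = (−236 + 23u)/7 and substitute into the circle:
578u² − 10982u + 45084 = 0  ⟹  u² − 19u + 78 = 0
u = 13 or u = 6, giving (13, 9) and (6, −14).

(6, −14) and (13, 9)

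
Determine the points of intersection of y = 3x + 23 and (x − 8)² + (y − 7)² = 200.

(−6, 5) and (−2, 17)

From the line, y = 3x + 23. Substituting:
10x² + 80x + 120 = 0  ⟹  x² + 8x + 12 = 0
x = −2 or x = −6, giving (−2, 17) and (−6, 5).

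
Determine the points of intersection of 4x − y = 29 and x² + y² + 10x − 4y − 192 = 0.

Express y = 4x − 29 and substitute into the circle:
17x² − 238x + 765 = 0  ⟹  x² − 14x + 45 = 0
x = 9 or x = 5, giving (9, 7) and (5, −9).

(5, −9) and (9, 7)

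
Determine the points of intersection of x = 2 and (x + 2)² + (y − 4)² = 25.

The line gives x = 2. Substituting into the circle:
y² − 8y + 7 = 0
y = 7 or y = 1, giving (2, 7) and (2, 1).

(2, 1) and (2, 7)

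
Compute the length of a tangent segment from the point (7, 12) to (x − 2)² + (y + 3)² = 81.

The centre is (2, −3) and r = 9. The square of the distance from P to the centre is 25 + 225 = 250.
The tangent meets the radius at right angles, so tangent² = |PO|² − r² = 250 − 81 = 169.

13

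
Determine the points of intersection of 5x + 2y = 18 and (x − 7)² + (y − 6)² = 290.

From the line, y = (18 − 5x)/2. Substituting:
29x² − 116x − 928 = 0  ⟹  x² − 4x − 32 = 0
x = 8 or x = −4, giving (8, −11) and (−4, 19).

(−4, 19) and (8, −11)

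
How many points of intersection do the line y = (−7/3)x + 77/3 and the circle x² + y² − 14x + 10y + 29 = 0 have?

2

d² = (7·7 + 3·(−5) − (77))²/58 = 1849/58; r² = 45.
Since d² < r², the line cuts the circle twice.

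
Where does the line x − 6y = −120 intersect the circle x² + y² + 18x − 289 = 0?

(−18, 17) and (−6, 19)

Substitute y = (120 + x)/6:
37x² + 888x + 3996 = 0  ⟹  x² + 24x + 108 = 0
x = −6 or x = −18, giving (−6, 19) and (−18, 17).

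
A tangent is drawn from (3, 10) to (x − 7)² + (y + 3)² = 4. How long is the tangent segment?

√181

Centre (7, −3), r² = 4. |PO|² = (−4)² + (13)² = 185.
Power of the point: PT² = |PO|² − r² = 181, so PT = √181.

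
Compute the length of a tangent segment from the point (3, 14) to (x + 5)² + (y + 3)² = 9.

2√86

The centre is (−5, −3) and r = 3. The square of the distance from P to the centre is 64 + 289 = 353.
Power of the point: PT² = |PO|² − r² = 344, so PT = 2√86.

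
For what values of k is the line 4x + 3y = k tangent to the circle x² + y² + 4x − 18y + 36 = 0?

k = −16 or k = 54

For a tangent, require d(centre, line) = r = 7.
|4·(−2) + 3·9 − k| / √25 = 7
|k − (19)| = 7·5, so k = 54 or k = −16.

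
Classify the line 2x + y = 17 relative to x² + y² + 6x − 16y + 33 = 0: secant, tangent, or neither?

neither

Substituting the line into the circle gives 5x² − 30x + 50 = 0.
Discriminant = (−30)² − 4·5·(50) = −100 < 0.
No real roots: the line does not meet the circle.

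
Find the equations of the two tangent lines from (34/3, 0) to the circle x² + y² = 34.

Let a tangent through (34/3, 0) have slope m. Its distance from (0, 0) must equal √34:
(−34/3m − (0))² = 34(m² + 1)
25m² − 9 = 0, so m = 3/5 or m = −3/5.
Through (34/3, 0) these give 3x − 5y = 34 and 3x + 5y = 34.

3x − 5y = 34 and 3x + 5y = 34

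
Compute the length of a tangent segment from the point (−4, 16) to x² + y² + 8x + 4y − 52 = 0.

6√7

With centre O = (−4, −2), |OP|² = 324 and r² = 72.
The tangent meets the radius at right angles, so tangent² = |PO|² − r² = 324 − 72 = 252.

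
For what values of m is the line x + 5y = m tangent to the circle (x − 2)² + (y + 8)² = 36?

Tangency holds when the distance from the centre (2, −8) to the line equals the radius 6:
|1·2 + 5·(−8) − m| / √26 = 6
|m − (−38)| = 6√26.

m = −38 ± 6√26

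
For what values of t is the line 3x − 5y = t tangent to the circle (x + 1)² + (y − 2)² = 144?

t = −13 ± 12√34

For a tangent, require d(centre, line) = r = 12.
|3·(−1) − 5·2 − t| / √34 = 12
|t − (−13)| = 12√34.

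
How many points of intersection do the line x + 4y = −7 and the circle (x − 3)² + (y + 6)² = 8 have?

Substituting the line into the circle gives 17x² − 130x + 305 = 0.
Discriminant = (−130)² − 4·17·(305) = −3840 < 0.
No real roots: the line does not meet the circle.

0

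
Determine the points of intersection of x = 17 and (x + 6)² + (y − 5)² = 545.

(17, 1) and (17, 9)

The line gives x = 17. Substituting into the circle:
y² − 10y + 9 = 0
y = 9 or y = 1, giving (17, 9) and (17, 1).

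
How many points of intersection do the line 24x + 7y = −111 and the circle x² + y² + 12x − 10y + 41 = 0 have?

Substituting the line into the circle gives 625x² + 7596x + 22100 = 0.
Δ = 57699216 − 55250000 = 2449216.
Two real roots: the line is a secant.

2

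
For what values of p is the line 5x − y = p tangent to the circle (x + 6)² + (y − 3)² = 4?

p = −33 ± 2√26

For a tangent, require d(centre, line) = r = 2.
|5·(−6) − 1·3 − p| / √26 = 2
|p − (−33)| = 2√26.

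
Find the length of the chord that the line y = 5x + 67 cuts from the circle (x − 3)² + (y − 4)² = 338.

4√26

Express y = 5x + 67 and substitute into the circle:
26x² + 624x + 3640 = 0  ⟹  x² + 24x + 140 = 0
x = −10 or x = −14, giving (−10, 17) and (−14, −3).
Chord length = distance between (−10, 17) and (−14, −3) = √416 = 4√26.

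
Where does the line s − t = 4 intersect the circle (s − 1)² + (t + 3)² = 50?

Express t = s − 4 and substitute into the circle:
2s² − 4s − 48 = 0  ⟹  s² − 2s − 24 = 0
s = 6 or s = −4, giving (6, 2) and (−4, −8).

(−4, −8) and (6, 2)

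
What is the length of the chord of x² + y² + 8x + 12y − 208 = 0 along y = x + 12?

From the line, y = x + 12. Substituting:
2x² + 44x + 80 = 0  ⟹  x² + 22x + 40 = 0
x = −2 or x = −20, giving (−2, 10) and (−20, −8).
Chord length = distance between (−2, 10) and (−20, −8) = √648 = 18√2.

18√2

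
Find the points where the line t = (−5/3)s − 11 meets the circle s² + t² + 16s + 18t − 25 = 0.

(−9, 4) and (3, −16)

Express t = (−33 − 5s)/3 and substitute into the circle:
34s² + 204s − 918 = 0  ⟹  s² + 6s − 27 = 0
s = 3 or s = −9, giving (3, −16) and (−9, 4).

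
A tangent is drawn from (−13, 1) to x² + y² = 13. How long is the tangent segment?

√157

With centre O = (0, 0), |OP|² = 170 and r² = 13.
By the tangent–radius right angle, tangent length = √(|PO|² − r²) = √157.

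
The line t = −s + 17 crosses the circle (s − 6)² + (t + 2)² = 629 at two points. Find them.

From the line, t = −s + 17. Substituting:
2s² − 50s − 232 = 0  ⟹  s² − 25s − 116 = 0
s = 29 or s = −4, giving (29, −12) and (−4, 21).

(−4, 21) and (29, −12)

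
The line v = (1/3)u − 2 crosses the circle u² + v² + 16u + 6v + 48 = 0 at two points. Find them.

Substitute v = (−6 + u)/3:
10u² + 150u + 360 = 0  ⟹  u² + 15u + 36 = 0
u = −3 or u = −12, giving (−3, −3) and (−12, −6).

(−12, −6) and (−3, −3)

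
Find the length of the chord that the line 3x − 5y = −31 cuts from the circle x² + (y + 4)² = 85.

√34

Substitute y = (31 + 3x)/5:
34x² + 306x + 476 = 0  ⟹  x² + 9x + 14 = 0
x = −2 or x = −7, giving (−2, 5) and (−7, 2).
Chord length = distance between (−2, 5) and (−7, 2) = √34 = √34.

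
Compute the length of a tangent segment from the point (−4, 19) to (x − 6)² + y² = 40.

Centre (6, 0), r² = 40. |PO|² = (−10)² + (19)² = 461.
The tangent meets the radius at right angles, so tangent² = |PO|² − r² = 461 − 40 = 421.

√421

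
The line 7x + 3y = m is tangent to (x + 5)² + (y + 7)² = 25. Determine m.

For a tangent, require d(centre, line) = r = 5.
|7·(−5) + 3·(−7) − m| / √58 = 5
|m − (−56)| = 5√58.

m = −56 ± 5√58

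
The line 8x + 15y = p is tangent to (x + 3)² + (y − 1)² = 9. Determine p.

p = −60 or p = 42

Tangency holds when the distance from the centre (−3, 1) to the line equals the radius 3:
|8·(−3) + 15·1 − p| / √289 = 3
|p − (−9)| = 3·17, so p = 42 or p = −60.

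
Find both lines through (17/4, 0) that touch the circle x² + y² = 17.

4x − y = 17 and 4x + y = 17

A line y − (0) = m(x − (17/4)) is tangent when its distance from (0, 0) is √17:
[m·(−17/4) − (0)]² = 17(m² + 1)
m² − 16 = 0, so m = 4 or m = −4.
With m = 4: 4x − y = 17. With m = −4: 4x + y = 17.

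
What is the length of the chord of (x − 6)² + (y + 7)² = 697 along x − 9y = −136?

3√82

Express y = (136 + x)/9 and substitute into the circle:
82x² − 574x − 13940 = 0  ⟹  x² − 7x − 170 = 0
x = 17 or x = −10, giving (17, 17) and (−10, 14).
Chord length = distance between (17, 17) and (−10, 14) = √738 = 3√82.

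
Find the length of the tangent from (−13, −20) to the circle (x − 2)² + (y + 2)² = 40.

√509

With centre O = (2, −2), |OP|² = 549 and r² = 40.
Power of the point: PT² = |PO|² − r² = 509, so PT = √509.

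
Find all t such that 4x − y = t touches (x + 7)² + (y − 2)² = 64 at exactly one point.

t = −30 ± 8√17

For a tangent, require d(centre, line) = r = 8.
|4·(−7) − 1·2 − t| / √17 = 8
|t − (−30)| = 8√17.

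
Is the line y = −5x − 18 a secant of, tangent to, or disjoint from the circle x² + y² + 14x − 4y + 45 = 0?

disjoint

Centre (−7, 2), r² = 8. Distance² from centre to line = (−15)²/26 = 225/26.
Since d² > r², the line lies outside the circle.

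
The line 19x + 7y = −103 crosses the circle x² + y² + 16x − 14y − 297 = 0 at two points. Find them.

(−15, 26) and (−1, −12)

Substitute y = (−103 − 19x)/7:
410x² + 6560x + 6150 = 0  ⟹  x² + 16x + 15 = 0
x = −1 or x = −15, giving (−1, −12) and (−15, 26).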